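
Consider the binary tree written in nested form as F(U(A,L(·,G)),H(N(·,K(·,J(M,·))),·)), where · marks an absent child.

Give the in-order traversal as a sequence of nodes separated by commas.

In-order visits the left subtree, then the node, then the right subtree.
At F: go left to U.
  At U: go left to A.
    A is a leaf — visit A.
  Visit U.
  At U: go right to L.
    At L: no left child.
    Visit L.
    At L: go right to G.
      G is a leaf — visit G.
Visit F.
At F: go right to H.
  At H: go left to N.
    At N: no left child.
    Visit N.
    At N: go right to K.
      At K: no left child.
      Visit K.
      At K: go right to J.
        At J: go left to M.
          M is a leaf — visit M.
        Visit J.
        At J: no right child.
  Visit H.
  At H: no right child.

A, U, L, G, F, N, K, M, J, H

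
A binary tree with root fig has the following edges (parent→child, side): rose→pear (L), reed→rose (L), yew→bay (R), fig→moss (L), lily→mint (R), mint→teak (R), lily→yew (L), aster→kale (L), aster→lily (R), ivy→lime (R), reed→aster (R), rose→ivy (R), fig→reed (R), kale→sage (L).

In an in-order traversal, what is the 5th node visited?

ivy

In-order visits the left subtree, then the node, then the right subtree.
At fig: go left to moss.
  moss is a leaf — visit moss.
Visit fig.
At fig: go right to reed.
  At reed: go left to rose.
    At rose: go left to pear.
      pear is a leaf — visit pear.
    Visit rose.
    At rose: go right to ivy.
      At ivy: no left child.
      Visit ivy.
      At ivy: go right to lime.
        lime is a leaf — visit lime.
  Visit reed.
  At reed: go right to aster.
    At aster: go left to kale.
      At kale: go left to sage.
        sage is a leaf — visit sage.
      Visit kale.
      At kale: no right child.
    Visit aster.
    At aster: go right to lily.
      At lily: go left to yew.
        At yew: no left child.
        Visit yew.
        At yew: go right to bay.
          bay is a leaf — visit bay.
      Visit lily.
      At lily: go right to mint.
        At mint: no left child.
        Visit mint.
        At mint: go right to teak.
          teak is a leaf — visit teak.
Full in-order sequence: moss, fig, pear, rose, ivy, lime, reed, sage, kale, aster, yew, bay, lily, mint, teak.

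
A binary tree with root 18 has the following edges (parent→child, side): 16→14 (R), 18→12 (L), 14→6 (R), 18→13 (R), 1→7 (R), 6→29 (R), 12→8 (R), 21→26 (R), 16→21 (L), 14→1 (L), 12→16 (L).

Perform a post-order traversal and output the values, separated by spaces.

Post-order visits the left subtree, then the right subtree, then the node.
At 18: go left to 12.
  At 12: go left to 16.
    At 16: go left to 21.
      At 21: no left child.
      At 21: go right to 26.
        26 is a leaf — visit 26.
      Visit 21.
    At 16: go right to 14.
      At 14: go left to 1.
        At 1: no left child.
        At 1: go right to 7.
          7 is a leaf — visit 7.
        Visit 1.
      At 14: go right to 6.
        At 6: no left child.
        At 6: go right to 29.
          29 is a leaf — visit 29.
        Visit 6.
      Visit 14.
    Visit 16.
  At 12: go right to 8.
    8 is a leaf — visit 8.
  Visit 12.
At 18: go right to 13.
  13 is a leaf — visit 13.
Visit 18.

26 21 7 1 29 6 14 16 8 12 13 18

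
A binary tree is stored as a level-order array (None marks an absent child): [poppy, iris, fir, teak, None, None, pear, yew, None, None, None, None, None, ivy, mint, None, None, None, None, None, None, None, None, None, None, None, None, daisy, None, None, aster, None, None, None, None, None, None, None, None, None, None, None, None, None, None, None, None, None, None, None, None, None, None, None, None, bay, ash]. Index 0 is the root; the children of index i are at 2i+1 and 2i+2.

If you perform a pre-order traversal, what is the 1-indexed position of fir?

5

Pre-order visits the node, then its left subtree, then its right subtree.
Visit poppy.
At poppy: go left to iris.
  Visit iris.
  At iris: go left to teak.
    Visit teak.
    At teak: go left to yew.
      yew is a leaf — visit yew.
    At teak: no right child.
  At iris: no right child.
At poppy: go right to fir.
  Visit fir.
  At fir: no left child.
  At fir: go right to pear.
    Visit pear.
    At pear: go left to ivy.
      Visit ivy.
      At ivy: go left to daisy.
        Visit daisy.
        At daisy: go left to bay.
          bay is a leaf — visit bay.
        At daisy: go right to ash.
          ash is a leaf — visit ash.
      At ivy: no right child.
    At pear: go right to mint.
      Visit mint.
      At mint: no left child.
      At mint: go right to aster.
        aster is a leaf — visit aster.
Full pre-order sequence: poppy, iris, teak, yew, fir, pear, ivy, daisy, bay, ash, mint, aster.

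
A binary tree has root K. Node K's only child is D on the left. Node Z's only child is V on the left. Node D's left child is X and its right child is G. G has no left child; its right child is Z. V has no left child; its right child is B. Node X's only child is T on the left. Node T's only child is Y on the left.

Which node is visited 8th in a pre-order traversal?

Pre-order visits the node, then its left subtree, then its right subtree.
Visit K.
At K: go left to D.
  Visit D.
  At D: go left to X.
    Visit X.
    At X: go left to T.
      Visit T.
      At T: go left to Y.
        Y is a leaf — visit Y.
      At T: no right child.
    At X: no right child.
  At D: go right to G.
    Visit G.
    At G: no left child.
    At G: go right to Z.
      Visit Z.
      At Z: go left to V.
        Visit V.
        At V: no left child.
        At V: go right to B.
          B is a leaf — visit B.
      At Z: no right child.
At K: no right child.
Full pre-order sequence: K, D, X, T, Y, G, Z, V, B.

V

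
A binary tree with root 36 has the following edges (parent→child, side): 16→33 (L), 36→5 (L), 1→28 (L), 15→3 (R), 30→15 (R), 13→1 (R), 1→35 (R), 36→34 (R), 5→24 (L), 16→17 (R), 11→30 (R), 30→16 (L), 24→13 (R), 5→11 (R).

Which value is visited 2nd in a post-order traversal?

Post-order visits the left subtree, then the right subtree, then the node.
At 36: go left to 5.
  At 5: go left to 24.
    At 24: no left child.
    At 24: go right to 13.
      At 13: no left child.
      At 13: go right to 1.
        At 1: go left to 28.
          28 is a leaf — visit 28.
        At 1: go right to 35.
          35 is a leaf — visit 35.
        Visit 1.
      Visit 13.
    Visit 24.
  At 5: go right to 11.
    At 11: no left child.
    At 11: go right to 30.
      At 30: go left to 16.
        At 16: go left to 33.
          33 is a leaf — visit 33.
        At 16: go right to 17.
          17 is a leaf — visit 17.
        Visit 16.
      At 30: go right to 15.
        At 15: no left child.
        At 15: go right to 3.
          3 is a leaf — visit 3.
        Visit 15.
      Visit 30.
    Visit 11.
  Visit 5.
At 36: go right to 34.
  34 is a leaf — visit 34.
Visit 36.
Full post-order sequence: 28, 35, 1, 13, 24, 33, 17, 16, 3, 15, 30, 11, 5, 34, 36.

35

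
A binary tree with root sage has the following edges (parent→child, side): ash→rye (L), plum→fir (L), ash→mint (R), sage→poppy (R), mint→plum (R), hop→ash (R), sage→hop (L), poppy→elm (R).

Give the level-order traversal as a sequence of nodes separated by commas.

sage, hop, poppy, ash, elm, rye, mint, plum, fir

Level-order visits nodes level by level from the root, left to right within each level.
Level 0: sage
Level 1: hop, poppy
Level 2: ash, elm
Level 3: rye, mint
Level 4: plum
Level 5: fir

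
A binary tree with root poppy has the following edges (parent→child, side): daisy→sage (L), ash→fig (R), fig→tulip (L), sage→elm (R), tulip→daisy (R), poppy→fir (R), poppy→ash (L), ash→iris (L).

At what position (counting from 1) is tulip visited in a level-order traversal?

6

Level-order visits nodes level by level from the root, left to right within each level.
Level 0: poppy
Level 1: ash, fir
Level 2: iris, fig
Level 3: tulip
Level 4: daisy
Level 5: sage
Level 6: elm
Full level-order sequence: poppy, ash, fir, iris, fig, tulip, daisy, sage, elm.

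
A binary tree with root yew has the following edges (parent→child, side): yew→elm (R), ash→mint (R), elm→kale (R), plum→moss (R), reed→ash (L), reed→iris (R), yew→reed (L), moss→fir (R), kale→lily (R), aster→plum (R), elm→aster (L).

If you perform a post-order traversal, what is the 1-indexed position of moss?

6

Post-order visits the left subtree, then the right subtree, then the node.
At yew: go left to reed.
  At reed: go left to ash.
    At ash: no left child.
    At ash: go right to mint.
      mint is a leaf — visit mint.
    Visit ash.
  At reed: go right to iris.
    iris is a leaf — visit iris.
  Visit reed.
At yew: go right to elm.
  At elm: go left to aster.
    At aster: no left child.
    At aster: go right to plum.
      At plum: no left child.
      At plum: go right to moss.
        At moss: no left child.
        At moss: go right to fir.
          fir is a leaf — visit fir.
        Visit moss.
      Visit plum.
    Visit aster.
  At elm: go right to kale.
    At kale: no left child.
    At kale: go right to lily.
      lily is a leaf — visit lily.
    Visit kale.
  Visit elm.
Visit yew.
Full post-order sequence: mint, ash, iris, reed, fir, moss, plum, aster, lily, kale, elm, yew.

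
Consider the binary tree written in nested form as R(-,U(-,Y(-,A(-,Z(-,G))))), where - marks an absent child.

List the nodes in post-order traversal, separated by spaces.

Post-order visits the left subtree, then the right subtree, then the node.
At R: no left child.
At R: go right to U.
  At U: no left child.
  At U: go right to Y.
    At Y: no left child.
    At Y: go right to A.
      At A: no left child.
      At A: go right to Z.
        At Z: no left child.
        At Z: go right to G.
          G is a leaf — visit G.
        Visit Z.
      Visit A.
    Visit Y.
  Visit U.
Visit R.

G Z A Y U R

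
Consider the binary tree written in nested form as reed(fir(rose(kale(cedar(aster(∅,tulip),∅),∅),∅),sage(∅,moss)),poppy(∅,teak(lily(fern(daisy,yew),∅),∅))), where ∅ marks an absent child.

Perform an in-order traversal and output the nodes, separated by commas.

In-order visits the left subtree, then the node, then the right subtree.
At reed: go left to fir.
  At fir: go left to rose.
    At rose: go left to kale.
      At kale: go left to cedar.
        At cedar: go left to aster.
          At aster: no left child.
          Visit aster.
          At aster: go right to tulip.
            tulip is a leaf — visit tulip.
        Visit cedar.
        At cedar: no right child.
      Visit kale.
      At kale: no right child.
    Visit rose.
    At rose: no right child.
  Visit fir.
  At fir: go right to sage.
    At sage: no left child.
    Visit sage.
    At sage: go right to moss.
      moss is a leaf — visit moss.
Visit reed.
At reed: go right to poppy.
  At poppy: no left child.
  Visit poppy.
  At poppy: go right to teak.
    At teak: go left to lily.
      At lily: go left to fern.
        At fern: go left to daisy.
          daisy is a leaf — visit daisy.
        Visit fern.
        At fern: go right to yew.
          yew is a leaf — visit yew.
      Visit lily.
      At lily: no right child.
    Visit teak.
    At teak: no right child.

aster, tulip, cedar, kale, rose, fir, sage, moss, reed, poppy, daisy, fern, yew, lily, teak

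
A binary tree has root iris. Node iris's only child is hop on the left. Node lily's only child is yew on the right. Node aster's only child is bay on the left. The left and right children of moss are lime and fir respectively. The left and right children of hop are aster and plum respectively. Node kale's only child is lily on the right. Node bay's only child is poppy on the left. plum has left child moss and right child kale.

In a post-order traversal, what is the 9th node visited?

Post-order visits the left subtree, then the right subtree, then the node.
At iris: go left to hop.
  At hop: go left to aster.
    At aster: go left to bay.
      At bay: go left to poppy.
        poppy is a leaf — visit poppy.
      At bay: no right child.
      Visit bay.
    At aster: no right child.
    Visit aster.
  At hop: go right to plum.
    At plum: go left to moss.
      At moss: go left to lime.
        lime is a leaf — visit lime.
      At moss: go right to fir.
        fir is a leaf — visit fir.
      Visit moss.
    At plum: go right to kale.
      At kale: no left child.
      At kale: go right to lily.
        At lily: no left child.
        At lily: go right to yew.
          yew is a leaf — visit yew.
        Visit lily.
      Visit kale.
    Visit plum.
  Visit hop.
At iris: no right child.
Visit iris.
Full post-order sequence: poppy, bay, aster, lime, fir, moss, yew, lily, kale, plum, hop, iris.

kale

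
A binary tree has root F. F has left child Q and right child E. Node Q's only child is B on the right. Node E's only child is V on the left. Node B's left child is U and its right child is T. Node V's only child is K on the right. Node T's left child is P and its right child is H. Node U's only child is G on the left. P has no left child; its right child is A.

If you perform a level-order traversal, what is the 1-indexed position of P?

Level-order visits nodes level by level from the root, left to right within each level.
Level 0: F
Level 1: Q, E
Level 2: B, V
Level 3: U, T, K
Level 4: G, P, H
Level 5: A
Full level-order sequence: F, Q, E, B, V, U, T, K, G, P, H, A.

10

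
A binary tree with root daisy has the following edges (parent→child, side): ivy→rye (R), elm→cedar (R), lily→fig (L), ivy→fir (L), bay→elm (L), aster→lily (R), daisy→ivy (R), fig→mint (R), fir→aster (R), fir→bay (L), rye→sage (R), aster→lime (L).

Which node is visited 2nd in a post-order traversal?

Post-order visits the left subtree, then the right subtree, then the node.
At daisy: no left child.
At daisy: go right to ivy.
  At ivy: go left to fir.
    At fir: go left to bay.
      At bay: go left to elm.
        At elm: no left child.
        At elm: go right to cedar.
          cedar is a leaf — visit cedar.
        Visit elm.
      At bay: no right child.
      Visit bay.
    At fir: go right to aster.
      At aster: go left to lime.
        lime is a leaf — visit lime.
      At aster: go right to lily.
        At lily: go left to fig.
          At fig: no left child.
          At fig: go right to mint.
            mint is a leaf — visit mint.
          Visit fig.
        At lily: no right child.
        Visit lily.
      Visit aster.
    Visit fir.
  At ivy: go right to rye.
    At rye: no left child.
    At rye: go right to sage.
      sage is a leaf — visit sage.
    Visit rye.
  Visit ivy.
Visit daisy.
Full post-order sequence: cedar, elm, bay, lime, mint, fig, lily, aster, fir, sage, rye, ivy, daisy.

elm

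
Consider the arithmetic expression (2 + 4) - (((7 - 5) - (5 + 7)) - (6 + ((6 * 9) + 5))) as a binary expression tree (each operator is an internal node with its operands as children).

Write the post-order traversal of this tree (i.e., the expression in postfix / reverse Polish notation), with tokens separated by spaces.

Post-order on an expression tree gives postfix notation: for each operator, emit left operand, right operand, then the operator.

2 4 + 7 5 - 5 7 + - 6 6 9 * 5 + + - -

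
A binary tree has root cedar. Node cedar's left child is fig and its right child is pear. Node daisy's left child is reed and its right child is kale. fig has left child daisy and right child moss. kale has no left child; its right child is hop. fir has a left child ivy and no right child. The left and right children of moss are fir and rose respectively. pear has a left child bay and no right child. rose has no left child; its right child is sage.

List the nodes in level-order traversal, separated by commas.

cedar, fig, pear, daisy, moss, bay, reed, kale, fir, rose, hop, ivy, sage

Level-order visits nodes level by level from the root, left to right within each level.
Level 0: cedar
Level 1: fig, pear
Level 2: daisy, moss, bay
Level 3: reed, kale, fir, rose
Level 4: hop, ivy, sage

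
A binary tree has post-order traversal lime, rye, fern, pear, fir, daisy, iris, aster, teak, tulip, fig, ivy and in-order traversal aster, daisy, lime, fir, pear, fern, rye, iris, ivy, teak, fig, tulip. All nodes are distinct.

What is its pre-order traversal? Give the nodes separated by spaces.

The last element of post-order is the root; it splits in-order into left and right subtrees.
Root ivy: left subtree has 8 nodes {aster, daisy, lime, fir, pear, fern, rye, iris}, right has 3 {teak, fig, tulip}.
  Root aster: left subtree has 0 nodes { }, right has 7 {daisy, lime, fir, pear, fern, rye, iris}.
    Root iris: left subtree has 6 nodes {daisy, lime, fir, pear, fern, rye}, right has 0 { }.
      Root daisy: left subtree has 0 nodes { }, right has 5 {lime, fir, pear, fern, rye}.
        Root fir: left subtree has 1 node {lime}, right has 3 {pear, fern, rye}.
          Root pear: left subtree has 0 nodes { }, right has 2 {fern, rye}.
            Root fern: left subtree has 0 nodes { }, right has 1 {rye}.
  Root fig: left subtree has 1 node {teak}, right has 1 {tulip}.

ivy aster iris daisy fir lime pear fern rye fig teak tulip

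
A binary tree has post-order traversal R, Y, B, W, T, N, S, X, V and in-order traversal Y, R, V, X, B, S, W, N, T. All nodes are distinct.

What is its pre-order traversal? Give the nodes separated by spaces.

V Y R X S B N W T

The last element of post-order is the root; it splits in-order into left and right subtrees.
Root V: left subtree has 2 nodes {Y, R}, right has 6 {X, B, S, W, N, T}.
  Root Y: left subtree has 0 nodes { }, right has 1 {R}.
  Root X: left subtree has 0 nodes { }, right has 5 {B, S, W, N, T}.
    Root S: left subtree has 1 node {B}, right has 3 {W, N, T}.
      Root N: left subtree has 1 node {W}, right has 1 {T}.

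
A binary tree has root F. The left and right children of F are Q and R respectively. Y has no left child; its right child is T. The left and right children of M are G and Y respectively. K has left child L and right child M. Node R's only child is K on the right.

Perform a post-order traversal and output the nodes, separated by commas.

Q, L, G, T, Y, M, K, R, F

Post-order visits the left subtree, then the right subtree, then the node.
At F: go left to Q.
  Q is a leaf — visit Q.
At F: go right to R.
  At R: no left child.
  At R: go right to K.
    At K: go left to L.
      L is a leaf — visit L.
    At K: go right to M.
      At M: go left to G.
        G is a leaf — visit G.
      At M: go right to Y.
        At Y: no left child.
        At Y: go right to T.
          T is a leaf — visit T.
        Visit Y.
      Visit M.
    Visit K.
  Visit R.
Visit F.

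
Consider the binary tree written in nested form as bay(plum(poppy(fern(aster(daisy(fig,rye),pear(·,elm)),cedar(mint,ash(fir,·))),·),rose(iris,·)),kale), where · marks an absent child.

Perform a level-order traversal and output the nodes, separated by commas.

bay, plum, kale, poppy, rose, fern, iris, aster, cedar, daisy, pear, mint, ash, fig, rye, elm, fir

Level-order visits nodes level by level from the root, left to right within each level.
Level 0: bay
Level 1: plum, kale
Level 2: poppy, rose
Level 3: fern, iris
Level 4: aster, cedar
Level 5: daisy, pear, mint, ash
Level 6: fig, rye, elm, fir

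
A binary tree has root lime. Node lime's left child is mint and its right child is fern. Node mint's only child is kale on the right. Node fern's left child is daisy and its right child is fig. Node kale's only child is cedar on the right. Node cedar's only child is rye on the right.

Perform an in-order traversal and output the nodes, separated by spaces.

mint kale cedar rye lime daisy fern fig

In-order visits the left subtree, then the node, then the right subtree.
At lime: go left to mint.
  At mint: no left child.
  Visit mint.
  At mint: go right to kale.
    At kale: no left child.
    Visit kale.
    At kale: go right to cedar.
      At cedar: no left child.
      Visit cedar.
      At cedar: go right to rye.
        rye is a leaf — visit rye.
Visit lime.
At lime: go right to fern.
  At fern: go left to daisy.
    daisy is a leaf — visit daisy.
  Visit fern.
  At fern: go right to fig.
    fig is a leaf — visit fig.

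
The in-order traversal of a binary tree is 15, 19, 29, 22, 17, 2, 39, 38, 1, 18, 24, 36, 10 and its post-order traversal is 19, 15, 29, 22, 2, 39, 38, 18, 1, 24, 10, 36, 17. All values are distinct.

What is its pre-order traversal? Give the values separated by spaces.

17 22 29 15 19 36 24 1 38 39 2 18 10

The last element of post-order is the root; it splits in-order into left and right subtrees.
Root 17: left subtree has 4 nodes {15, 19, 29, 22}, right has 8 {2, 39, 38, 1, 18, 24, 36, 10}.
  Root 22: left subtree has 3 nodes {15, 19, 29}, right has 0 { }.
    Root 29: left subtree has 2 nodes {15, 19}, right has 0 { }.
      Root 15: left subtree has 0 nodes { }, right has 1 {19}.
  Root 36: left subtree has 6 nodes {2, 39, 38, 1, 18, 24}, right has 1 {10}.
    Root 24: left subtree has 5 nodes {2, 39, 38, 1, 18}, right has 0 { }.
      Root 1: left subtree has 3 nodes {2, 39, 38}, right has 1 {18}.
        Root 38: left subtree has 2 nodes {2, 39}, right has 0 { }.
          Root 39: left subtree has 1 node {2}, right has 0 { }.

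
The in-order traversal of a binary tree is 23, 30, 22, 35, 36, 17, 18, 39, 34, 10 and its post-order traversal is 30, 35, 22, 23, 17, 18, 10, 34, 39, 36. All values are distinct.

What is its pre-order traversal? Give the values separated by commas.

The last element of post-order is the root; it splits in-order into left and right subtrees.
Root 36: left subtree has 4 nodes {23, 30, 22, 35}, right has 5 {17, 18, 39, 34, 10}.
  Root 23: left subtree has 0 nodes { }, right has 3 {30, 22, 35}.
    Root 22: left subtree has 1 node {30}, right has 1 {35}.
  Root 39: left subtree has 2 nodes {17, 18}, right has 2 {34, 10}.
    Root 18: left subtree has 1 node {17}, right has 0 { }.
    Root 34: left subtree has 0 nodes { }, right has 1 {10}.

36, 23, 22, 30, 35, 39, 18, 17, 34, 10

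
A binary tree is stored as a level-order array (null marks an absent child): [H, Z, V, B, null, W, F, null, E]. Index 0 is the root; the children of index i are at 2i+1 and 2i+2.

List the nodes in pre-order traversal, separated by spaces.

Pre-order visits the node, then its left subtree, then its right subtree.
Visit H.
At H: go left to Z.
  Visit Z.
  At Z: go left to B.
    Visit B.
    At B: no left child.
    At B: go right to E.
      E is a leaf — visit E.
  At Z: no right child.
At H: go right to V.
  Visit V.
  At V: go left to W.
    W is a leaf — visit W.
  At V: go right to F.
    F is a leaf — visit F.

H Z B E V W F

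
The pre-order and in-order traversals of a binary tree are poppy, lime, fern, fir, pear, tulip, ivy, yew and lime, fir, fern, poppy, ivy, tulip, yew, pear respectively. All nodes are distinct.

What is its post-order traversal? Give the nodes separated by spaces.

fir fern lime ivy yew tulip pear poppy

The first element of pre-order is the root; it splits in-order into left and right subtrees.
Root poppy: left subtree has 3 nodes {lime, fir, fern}, right has 4 {ivy, tulip, yew, pear}.
  Root lime: left subtree has 0 nodes { }, right has 2 {fir, fern}.
    Root fern: left subtree has 1 node {fir}, right has 0 { }.
  Root pear: left subtree has 3 nodes {ivy, tulip, yew}, right has 0 { }.
    Root tulip: left subtree has 1 node {ivy}, right has 1 {yew}.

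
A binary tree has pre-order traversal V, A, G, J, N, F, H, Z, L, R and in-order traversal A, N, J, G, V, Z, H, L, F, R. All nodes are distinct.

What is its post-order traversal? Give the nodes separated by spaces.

N J G A Z L H R F V

The first element of pre-order is the root; it splits in-order into left and right subtrees.
Root V: left subtree has 4 nodes {A, N, J, G}, right has 5 {Z, H, L, F, R}.
  Root A: left subtree has 0 nodes { }, right has 3 {N, J, G}.
    Root G: left subtree has 2 nodes {N, J}, right has 0 { }.
      Root J: left subtree has 1 node {N}, right has 0 { }.
  Root F: left subtree has 3 nodes {Z, H, L}, right has 1 {R}.
    Root H: left subtree has 1 node {Z}, right has 1 {L}.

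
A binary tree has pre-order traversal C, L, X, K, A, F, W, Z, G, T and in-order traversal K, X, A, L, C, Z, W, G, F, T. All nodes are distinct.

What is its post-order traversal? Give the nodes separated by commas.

The first element of pre-order is the root; it splits in-order into left and right subtrees.
Root C: left subtree has 4 nodes {K, X, A, L}, right has 5 {Z, W, G, F, T}.
  Root L: left subtree has 3 nodes {K, X, A}, right has 0 { }.
    Root X: left subtree has 1 node {K}, right has 1 {A}.
  Root F: left subtree has 3 nodes {Z, W, G}, right has 1 {T}.
    Root W: left subtree has 1 node {Z}, right has 1 {G}.

K, A, X, L, Z, G, W, T, F, C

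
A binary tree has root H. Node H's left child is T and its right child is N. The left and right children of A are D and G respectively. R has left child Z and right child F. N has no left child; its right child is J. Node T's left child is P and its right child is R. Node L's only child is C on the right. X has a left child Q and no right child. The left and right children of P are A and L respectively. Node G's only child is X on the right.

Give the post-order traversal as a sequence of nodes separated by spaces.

D Q X G A C L P Z F R T J N H

Post-order visits the left subtree, then the right subtree, then the node.
At H: go left to T.
  At T: go left to P.
    At P: go left to A.
      At A: go left to D.
        D is a leaf — visit D.
      At A: go right to G.
        At G: no left child.
        At G: go right to X.
          At X: go left to Q.
            Q is a leaf — visit Q.
          At X: no right child.
          Visit X.
        Visit G.
      Visit A.
    At P: go right to L.
      At L: no left child.
      At L: go right to C.
        C is a leaf — visit C.
      Visit L.
    Visit P.
  At T: go right to R.
    At R: go left to Z.
      Z is a leaf — visit Z.
    At R: go right to F.
      F is a leaf — visit F.
    Visit R.
  Visit T.
At H: go right to N.
  At N: no left child.
  At N: go right to J.
    J is a leaf — visit J.
  Visit N.
Visit H.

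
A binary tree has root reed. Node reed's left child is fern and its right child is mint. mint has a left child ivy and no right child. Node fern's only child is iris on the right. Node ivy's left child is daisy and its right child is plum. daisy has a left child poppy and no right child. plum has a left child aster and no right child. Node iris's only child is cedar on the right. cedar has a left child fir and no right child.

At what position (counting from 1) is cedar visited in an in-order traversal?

4

In-order visits the left subtree, then the node, then the right subtree.
At reed: go left to fern.
  At fern: no left child.
  Visit fern.
  At fern: go right to iris.
    At iris: no left child.
    Visit iris.
    At iris: go right to cedar.
      At cedar: go left to fir.
        fir is a leaf — visit fir.
      Visit cedar.
      At cedar: no right child.
Visit reed.
At reed: go right to mint.
  At mint: go left to ivy.
    At ivy: go left to daisy.
      At daisy: go left to poppy.
        poppy is a leaf — visit poppy.
      Visit daisy.
      At daisy: no right child.
    Visit ivy.
    At ivy: go right to plum.
      At plum: go left to aster.
        aster is a leaf — visit aster.
      Visit plum.
      At plum: no right child.
  Visit mint.
  At mint: no right child.
Full in-order sequence: fern, iris, fir, cedar, reed, poppy, daisy, ivy, aster, plum, mint.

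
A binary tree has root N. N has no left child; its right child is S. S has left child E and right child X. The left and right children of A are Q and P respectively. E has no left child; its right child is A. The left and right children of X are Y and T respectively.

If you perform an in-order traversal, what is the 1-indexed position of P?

5

In-order visits the left subtree, then the node, then the right subtree.
At N: no left child.
Visit N.
At N: go right to S.
  At S: go left to E.
    At E: no left child.
    Visit E.
    At E: go right to A.
      At A: go left to Q.
        Q is a leaf — visit Q.
      Visit A.
      At A: go right to P.
        P is a leaf — visit P.
  Visit S.
  At S: go right to X.
    At X: go left to Y.
      Y is a leaf — visit Y.
    Visit X.
    At X: go right to T.
      T is a leaf — visit T.
Full in-order sequence: N, E, Q, A, P, S, Y, X, T.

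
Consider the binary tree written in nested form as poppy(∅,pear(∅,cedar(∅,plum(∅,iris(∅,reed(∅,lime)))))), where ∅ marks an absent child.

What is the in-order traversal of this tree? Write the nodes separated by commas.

In-order visits the left subtree, then the node, then the right subtree.
At poppy: no left child.
Visit poppy.
At poppy: go right to pear.
  At pear: no left child.
  Visit pear.
  At pear: go right to cedar.
    At cedar: no left child.
    Visit cedar.
    At cedar: go right to plum.
      At plum: no left child.
      Visit plum.
      At plum: go right to iris.
        At iris: no left child.
        Visit iris.
        At iris: go right to reed.
          At reed: no left child.
          Visit reed.
          At reed: go right to lime.
            lime is a leaf — visit lime.

poppy, pear, cedar, plum, iris, reed, lime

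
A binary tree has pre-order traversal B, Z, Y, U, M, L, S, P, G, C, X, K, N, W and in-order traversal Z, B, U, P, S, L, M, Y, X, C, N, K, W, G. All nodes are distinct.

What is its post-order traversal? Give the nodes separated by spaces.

Z P S L M U X N W K C G Y B

The first element of pre-order is the root; it splits in-order into left and right subtrees.
Root B: left subtree has 1 node {Z}, right has 12 {U, P, S, L, M, Y, X, C, N, K, W, G}.
  Root Y: left subtree has 5 nodes {U, P, S, L, M}, right has 6 {X, C, N, K, W, G}.
    Root U: left subtree has 0 nodes { }, right has 4 {P, S, L, M}.
      Root M: left subtree has 3 nodes {P, S, L}, right has 0 { }.
        Root L: left subtree has 2 nodes {P, S}, right has 0 { }.
          Root S: left subtree has 1 node {P}, right has 0 { }.
    Root G: left subtree has 5 nodes {X, C, N, K, W}, right has 0 { }.
      Root C: left subtree has 1 node {X}, right has 3 {N, K, W}.
        Root K: left subtree has 1 node {N}, right has 1 {W}.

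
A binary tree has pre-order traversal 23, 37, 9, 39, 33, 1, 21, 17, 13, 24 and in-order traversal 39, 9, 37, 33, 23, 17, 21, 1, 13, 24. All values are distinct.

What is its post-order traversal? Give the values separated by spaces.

39 9 33 37 17 21 24 13 1 23

The first element of pre-order is the root; it splits in-order into left and right subtrees.
Root 23: left subtree has 4 nodes {39, 9, 37, 33}, right has 5 {17, 21, 1, 13, 24}.
  Root 37: left subtree has 2 nodes {39, 9}, right has 1 {33}.
    Root 9: left subtree has 1 node {39}, right has 0 { }.
  Root 1: left subtree has 2 nodes {17, 21}, right has 2 {13, 24}.
    Root 21: left subtree has 1 node {17}, right has 0 { }.
    Root 13: left subtree has 0 nodes { }, right has 1 {24}.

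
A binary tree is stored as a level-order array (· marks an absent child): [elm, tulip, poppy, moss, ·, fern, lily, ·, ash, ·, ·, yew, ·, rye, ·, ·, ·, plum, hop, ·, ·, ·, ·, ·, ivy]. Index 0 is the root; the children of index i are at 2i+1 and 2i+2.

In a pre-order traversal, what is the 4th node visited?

ash

Pre-order visits the node, then its left subtree, then its right subtree.
Visit elm.
At elm: go left to tulip.
  Visit tulip.
  At tulip: go left to moss.
    Visit moss.
    At moss: no left child.
    At moss: go right to ash.
      Visit ash.
      At ash: go left to plum.
        plum is a leaf — visit plum.
      At ash: go right to hop.
        hop is a leaf — visit hop.
  At tulip: no right child.
At elm: go right to poppy.
  Visit poppy.
  At poppy: go left to fern.
    Visit fern.
    At fern: go left to yew.
      Visit yew.
      At yew: no left child.
      At yew: go right to ivy.
        ivy is a leaf — visit ivy.
    At fern: no right child.
  At poppy: go right to lily.
    Visit lily.
    At lily: go left to rye.
      rye is a leaf — visit rye.
    At lily: no right child.
Full pre-order sequence: elm, tulip, moss, ash, plum, hop, poppy, fern, yew, ivy, lily, rye.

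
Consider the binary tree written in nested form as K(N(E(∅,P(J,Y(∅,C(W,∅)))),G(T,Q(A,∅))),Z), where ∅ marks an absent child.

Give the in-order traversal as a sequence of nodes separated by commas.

E, J, P, Y, W, C, N, T, G, A, Q, K, Z

In-order visits the left subtree, then the node, then the right subtree.
At K: go left to N.
  At N: go left to E.
    At E: no left child.
    Visit E.
    At E: go right to P.
      At P: go left to J.
        J is a leaf — visit J.
      Visit P.
      At P: go right to Y.
        At Y: no left child.
        Visit Y.
        At Y: go right to C.
          At C: go left to W.
            W is a leaf — visit W.
          Visit C.
          At C: no right child.
  Visit N.
  At N: go right to G.
    At G: go left to T.
      T is a leaf — visit T.
    Visit G.
    At G: go right to Q.
      At Q: go left to A.
        A is a leaf — visit A.
      Visit Q.
      At Q: no right child.
Visit K.
At K: go right to Z.
  Z is a leaf — visit Z.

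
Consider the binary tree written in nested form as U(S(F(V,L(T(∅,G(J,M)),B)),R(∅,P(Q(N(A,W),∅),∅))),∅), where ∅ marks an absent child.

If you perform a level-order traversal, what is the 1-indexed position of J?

13

Level-order visits nodes level by level from the root, left to right within each level.
Level 0: U
Level 1: S
Level 2: F, R
Level 3: V, L, P
Level 4: T, B, Q
Level 5: G, N
Level 6: J, M, A, W
Full level-order sequence: U, S, F, R, V, L, P, T, B, Q, G, N, J, M, A, W.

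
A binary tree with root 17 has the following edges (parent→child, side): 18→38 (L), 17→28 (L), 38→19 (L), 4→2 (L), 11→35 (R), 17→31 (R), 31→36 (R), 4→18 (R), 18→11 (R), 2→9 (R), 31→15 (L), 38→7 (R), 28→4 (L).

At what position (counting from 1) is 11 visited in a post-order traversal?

Post-order visits the left subtree, then the right subtree, then the node.
At 17: go left to 28.
  At 28: go left to 4.
    At 4: go left to 2.
      At 2: no left child.
      At 2: go right to 9.
        9 is a leaf — visit 9.
      Visit 2.
    At 4: go right to 18.
      At 18: go left to 38.
        At 38: go left to 19.
          19 is a leaf — visit 19.
        At 38: go right to 7.
          7 is a leaf — visit 7.
        Visit 38.
      At 18: go right to 11.
        At 11: no left child.
        At 11: go right to 35.
          35 is a leaf — visit 35.
        Visit 11.
      Visit 18.
    Visit 4.
  At 28: no right child.
  Visit 28.
At 17: go right to 31.
  At 31: go left to 15.
    15 is a leaf — visit 15.
  At 31: go right to 36.
    36 is a leaf — visit 36.
  Visit 31.
Visit 17.
Full post-order sequence: 9, 2, 19, 7, 38, 35, 11, 18, 4, 28, 15, 36, 31, 17.

7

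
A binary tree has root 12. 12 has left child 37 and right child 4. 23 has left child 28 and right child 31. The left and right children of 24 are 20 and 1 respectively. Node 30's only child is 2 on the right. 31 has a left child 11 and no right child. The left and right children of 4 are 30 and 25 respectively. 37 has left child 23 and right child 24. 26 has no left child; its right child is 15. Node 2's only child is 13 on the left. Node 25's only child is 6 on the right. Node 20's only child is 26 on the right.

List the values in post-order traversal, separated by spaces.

28 11 31 23 15 26 20 1 24 37 13 2 30 6 25 4 12

Post-order visits the left subtree, then the right subtree, then the node.
At 12: go left to 37.
  At 37: go left to 23.
    At 23: go left to 28.
      28 is a leaf — visit 28.
    At 23: go right to 31.
      At 31: go left to 11.
        11 is a leaf — visit 11.
      At 31: no right child.
      Visit 31.
    Visit 23.
  At 37: go right to 24.
    At 24: go left to 20.
      At 20: no left child.
      At 20: go right to 26.
        At 26: no left child.
        At 26: go right to 15.
          15 is a leaf — visit 15.
        Visit 26.
      Visit 20.
    At 24: go right to 1.
      1 is a leaf — visit 1.
    Visit 24.
  Visit 37.
At 12: go right to 4.
  At 4: go left to 30.
    At 30: no left child.
    At 30: go right to 2.
      At 2: go left to 13.
        13 is a leaf — visit 13.
      At 2: no right child.
      Visit 2.
    Visit 30.
  At 4: go right to 25.
    At 25: no left child.
    At 25: go right to 6.
      6 is a leaf — visit 6.
    Visit 25.
  Visit 4.
Visit 12.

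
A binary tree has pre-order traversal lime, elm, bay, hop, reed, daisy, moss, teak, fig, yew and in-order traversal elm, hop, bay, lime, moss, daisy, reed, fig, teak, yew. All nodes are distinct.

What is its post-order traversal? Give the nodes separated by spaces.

hop bay elm moss daisy fig yew teak reed lime

The first element of pre-order is the root; it splits in-order into left and right subtrees.
Root lime: left subtree has 3 nodes {elm, hop, bay}, right has 6 {moss, daisy, reed, fig, teak, yew}.
  Root elm: left subtree has 0 nodes { }, right has 2 {hop, bay}.
    Root bay: left subtree has 1 node {hop}, right has 0 { }.
  Root reed: left subtree has 2 nodes {moss, daisy}, right has 3 {fig, teak, yew}.
    Root daisy: left subtree has 1 node {moss}, right has 0 { }.
    Root teak: left subtree has 1 node {fig}, right has 1 {yew}.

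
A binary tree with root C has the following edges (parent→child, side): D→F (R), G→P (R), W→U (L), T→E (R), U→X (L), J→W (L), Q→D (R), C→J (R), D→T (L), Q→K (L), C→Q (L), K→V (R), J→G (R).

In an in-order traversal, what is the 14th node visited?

In-order visits the left subtree, then the node, then the right subtree.
At C: go left to Q.
  At Q: go left to K.
    At K: no left child.
    Visit K.
    At K: go right to V.
      V is a leaf — visit V.
  Visit Q.
  At Q: go right to D.
    At D: go left to T.
      At T: no left child.
      Visit T.
      At T: go right to E.
        E is a leaf — visit E.
    Visit D.
    At D: go right to F.
      F is a leaf — visit F.
Visit C.
At C: go right to J.
  At J: go left to W.
    At W: go left to U.
      At U: go left to X.
        X is a leaf — visit X.
      Visit U.
      At U: no right child.
    Visit W.
    At W: no right child.
  Visit J.
  At J: go right to G.
    At G: no left child.
    Visit G.
    At G: go right to P.
      P is a leaf — visit P.
Full in-order sequence: K, V, Q, T, E, D, F, C, X, U, W, J, G, P.

P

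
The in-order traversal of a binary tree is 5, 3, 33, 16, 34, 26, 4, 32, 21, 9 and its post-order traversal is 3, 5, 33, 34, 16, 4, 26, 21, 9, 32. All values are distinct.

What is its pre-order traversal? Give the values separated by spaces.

32 26 16 33 5 3 34 4 9 21

The last element of post-order is the root; it splits in-order into left and right subtrees.
Root 32: left subtree has 7 nodes {5, 3, 33, 16, 34, 26, 4}, right has 2 {21, 9}.
  Root 26: left subtree has 5 nodes {5, 3, 33, 16, 34}, right has 1 {4}.
    Root 16: left subtree has 3 nodes {5, 3, 33}, right has 1 {34}.
      Root 33: left subtree has 2 nodes {5, 3}, right has 0 { }.
        Root 5: left subtree has 0 nodes { }, right has 1 {3}.
  Root 9: left subtree has 1 node {21}, right has 0 { }.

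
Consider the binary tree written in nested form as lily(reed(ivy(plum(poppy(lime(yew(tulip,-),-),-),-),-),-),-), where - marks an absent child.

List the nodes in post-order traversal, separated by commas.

Post-order visits the left subtree, then the right subtree, then the node.
At lily: go left to reed.
  At reed: go left to ivy.
    At ivy: go left to plum.
      At plum: go left to poppy.
        At poppy: go left to lime.
          At lime: go left to yew.
            At yew: go left to tulip.
              tulip is a leaf — visit tulip.
            At yew: no right child.
            Visit yew.
          At lime: no right child.
          Visit lime.
        At poppy: no right child.
        Visit poppy.
      At plum: no right child.
      Visit plum.
    At ivy: no right child.
    Visit ivy.
  At reed: no right child.
  Visit reed.
At lily: no right child.
Visit lily.

tulip, yew, lime, poppy, plum, ivy, reed, lily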